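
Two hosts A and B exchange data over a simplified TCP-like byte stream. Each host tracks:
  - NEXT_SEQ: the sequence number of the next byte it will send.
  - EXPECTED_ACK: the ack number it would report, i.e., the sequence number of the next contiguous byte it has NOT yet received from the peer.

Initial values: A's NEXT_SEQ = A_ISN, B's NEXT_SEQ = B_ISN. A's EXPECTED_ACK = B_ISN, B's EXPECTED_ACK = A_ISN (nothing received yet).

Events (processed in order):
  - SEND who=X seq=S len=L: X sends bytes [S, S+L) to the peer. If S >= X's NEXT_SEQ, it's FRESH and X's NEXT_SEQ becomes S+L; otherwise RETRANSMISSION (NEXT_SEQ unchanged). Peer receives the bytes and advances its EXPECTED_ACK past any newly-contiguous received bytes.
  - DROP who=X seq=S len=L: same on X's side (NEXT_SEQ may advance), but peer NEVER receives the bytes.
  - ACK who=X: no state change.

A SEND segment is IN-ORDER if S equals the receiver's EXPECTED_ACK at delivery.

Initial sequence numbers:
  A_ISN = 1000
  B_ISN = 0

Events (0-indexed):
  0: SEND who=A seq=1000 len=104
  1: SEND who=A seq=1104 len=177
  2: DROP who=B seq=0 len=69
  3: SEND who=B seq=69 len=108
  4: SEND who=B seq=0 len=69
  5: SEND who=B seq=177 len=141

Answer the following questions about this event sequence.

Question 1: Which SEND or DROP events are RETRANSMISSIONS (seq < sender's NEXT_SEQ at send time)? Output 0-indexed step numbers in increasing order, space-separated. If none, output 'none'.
Answer: 4

Derivation:
Step 0: SEND seq=1000 -> fresh
Step 1: SEND seq=1104 -> fresh
Step 2: DROP seq=0 -> fresh
Step 3: SEND seq=69 -> fresh
Step 4: SEND seq=0 -> retransmit
Step 5: SEND seq=177 -> fresh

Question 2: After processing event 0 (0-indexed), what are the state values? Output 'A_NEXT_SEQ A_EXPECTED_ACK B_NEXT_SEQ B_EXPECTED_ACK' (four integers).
After event 0: A_seq=1104 A_ack=0 B_seq=0 B_ack=1104

1104 0 0 1104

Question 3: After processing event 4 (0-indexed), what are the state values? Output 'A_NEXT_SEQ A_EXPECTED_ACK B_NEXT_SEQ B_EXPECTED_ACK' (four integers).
After event 0: A_seq=1104 A_ack=0 B_seq=0 B_ack=1104
After event 1: A_seq=1281 A_ack=0 B_seq=0 B_ack=1281
After event 2: A_seq=1281 A_ack=0 B_seq=69 B_ack=1281
After event 3: A_seq=1281 A_ack=0 B_seq=177 B_ack=1281
After event 4: A_seq=1281 A_ack=177 B_seq=177 B_ack=1281

1281 177 177 1281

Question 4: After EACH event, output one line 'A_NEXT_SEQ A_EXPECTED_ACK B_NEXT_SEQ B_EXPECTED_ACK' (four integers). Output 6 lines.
1104 0 0 1104
1281 0 0 1281
1281 0 69 1281
1281 0 177 1281
1281 177 177 1281
1281 318 318 1281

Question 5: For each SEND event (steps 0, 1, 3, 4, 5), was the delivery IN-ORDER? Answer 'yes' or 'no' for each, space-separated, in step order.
Answer: yes yes no yes yes

Derivation:
Step 0: SEND seq=1000 -> in-order
Step 1: SEND seq=1104 -> in-order
Step 3: SEND seq=69 -> out-of-order
Step 4: SEND seq=0 -> in-order
Step 5: SEND seq=177 -> in-order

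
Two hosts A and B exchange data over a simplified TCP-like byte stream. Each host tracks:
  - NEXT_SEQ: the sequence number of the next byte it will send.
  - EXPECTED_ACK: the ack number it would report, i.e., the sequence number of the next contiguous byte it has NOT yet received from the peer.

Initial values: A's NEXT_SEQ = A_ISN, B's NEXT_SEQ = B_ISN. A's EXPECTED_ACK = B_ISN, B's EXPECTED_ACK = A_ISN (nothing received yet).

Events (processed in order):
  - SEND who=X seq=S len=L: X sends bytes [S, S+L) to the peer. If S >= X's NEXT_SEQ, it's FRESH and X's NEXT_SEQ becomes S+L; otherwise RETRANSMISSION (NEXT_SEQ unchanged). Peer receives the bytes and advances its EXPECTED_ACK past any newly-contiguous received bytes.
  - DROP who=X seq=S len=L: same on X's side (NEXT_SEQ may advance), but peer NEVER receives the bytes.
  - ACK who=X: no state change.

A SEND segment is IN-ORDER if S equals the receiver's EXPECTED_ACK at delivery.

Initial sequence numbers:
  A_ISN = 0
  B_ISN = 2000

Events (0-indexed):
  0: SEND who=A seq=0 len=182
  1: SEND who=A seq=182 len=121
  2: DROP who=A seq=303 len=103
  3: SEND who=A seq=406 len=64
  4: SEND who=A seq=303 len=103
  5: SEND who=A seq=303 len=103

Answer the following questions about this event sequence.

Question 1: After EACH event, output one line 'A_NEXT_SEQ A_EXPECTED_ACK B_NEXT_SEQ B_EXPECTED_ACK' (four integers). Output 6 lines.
182 2000 2000 182
303 2000 2000 303
406 2000 2000 303
470 2000 2000 303
470 2000 2000 470
470 2000 2000 470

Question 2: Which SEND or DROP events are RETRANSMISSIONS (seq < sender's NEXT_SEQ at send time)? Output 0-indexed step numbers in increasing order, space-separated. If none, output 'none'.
Answer: 4 5

Derivation:
Step 0: SEND seq=0 -> fresh
Step 1: SEND seq=182 -> fresh
Step 2: DROP seq=303 -> fresh
Step 3: SEND seq=406 -> fresh
Step 4: SEND seq=303 -> retransmit
Step 5: SEND seq=303 -> retransmit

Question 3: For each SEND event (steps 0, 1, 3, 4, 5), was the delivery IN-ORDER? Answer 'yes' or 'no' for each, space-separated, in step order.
Step 0: SEND seq=0 -> in-order
Step 1: SEND seq=182 -> in-order
Step 3: SEND seq=406 -> out-of-order
Step 4: SEND seq=303 -> in-order
Step 5: SEND seq=303 -> out-of-order

Answer: yes yes no yes no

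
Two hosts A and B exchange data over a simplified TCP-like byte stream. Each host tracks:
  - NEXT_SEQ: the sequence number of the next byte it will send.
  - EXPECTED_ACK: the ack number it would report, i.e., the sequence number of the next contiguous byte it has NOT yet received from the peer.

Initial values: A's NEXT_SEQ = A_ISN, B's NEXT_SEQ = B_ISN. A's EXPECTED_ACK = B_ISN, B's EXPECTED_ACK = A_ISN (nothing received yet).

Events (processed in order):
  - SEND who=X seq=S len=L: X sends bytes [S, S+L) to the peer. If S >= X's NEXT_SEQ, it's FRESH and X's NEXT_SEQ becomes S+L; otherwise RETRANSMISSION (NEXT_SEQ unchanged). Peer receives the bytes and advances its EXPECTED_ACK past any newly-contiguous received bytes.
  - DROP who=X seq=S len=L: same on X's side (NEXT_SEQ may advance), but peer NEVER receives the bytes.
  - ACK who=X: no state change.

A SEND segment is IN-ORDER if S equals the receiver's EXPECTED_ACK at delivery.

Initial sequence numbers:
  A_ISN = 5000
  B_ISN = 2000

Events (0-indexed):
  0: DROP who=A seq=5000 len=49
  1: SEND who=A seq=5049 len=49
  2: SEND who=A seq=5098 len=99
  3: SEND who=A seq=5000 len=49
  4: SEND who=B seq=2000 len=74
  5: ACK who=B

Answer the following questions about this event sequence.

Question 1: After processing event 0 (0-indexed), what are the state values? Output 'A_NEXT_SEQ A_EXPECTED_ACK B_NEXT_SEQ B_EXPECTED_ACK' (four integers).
After event 0: A_seq=5049 A_ack=2000 B_seq=2000 B_ack=5000

5049 2000 2000 5000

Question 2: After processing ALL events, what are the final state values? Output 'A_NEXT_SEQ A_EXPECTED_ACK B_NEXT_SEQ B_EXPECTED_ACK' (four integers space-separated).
Answer: 5197 2074 2074 5197

Derivation:
After event 0: A_seq=5049 A_ack=2000 B_seq=2000 B_ack=5000
After event 1: A_seq=5098 A_ack=2000 B_seq=2000 B_ack=5000
After event 2: A_seq=5197 A_ack=2000 B_seq=2000 B_ack=5000
After event 3: A_seq=5197 A_ack=2000 B_seq=2000 B_ack=5197
After event 4: A_seq=5197 A_ack=2074 B_seq=2074 B_ack=5197
After event 5: A_seq=5197 A_ack=2074 B_seq=2074 B_ack=5197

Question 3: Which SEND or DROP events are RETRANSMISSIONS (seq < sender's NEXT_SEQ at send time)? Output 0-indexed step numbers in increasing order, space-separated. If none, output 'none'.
Step 0: DROP seq=5000 -> fresh
Step 1: SEND seq=5049 -> fresh
Step 2: SEND seq=5098 -> fresh
Step 3: SEND seq=5000 -> retransmit
Step 4: SEND seq=2000 -> fresh

Answer: 3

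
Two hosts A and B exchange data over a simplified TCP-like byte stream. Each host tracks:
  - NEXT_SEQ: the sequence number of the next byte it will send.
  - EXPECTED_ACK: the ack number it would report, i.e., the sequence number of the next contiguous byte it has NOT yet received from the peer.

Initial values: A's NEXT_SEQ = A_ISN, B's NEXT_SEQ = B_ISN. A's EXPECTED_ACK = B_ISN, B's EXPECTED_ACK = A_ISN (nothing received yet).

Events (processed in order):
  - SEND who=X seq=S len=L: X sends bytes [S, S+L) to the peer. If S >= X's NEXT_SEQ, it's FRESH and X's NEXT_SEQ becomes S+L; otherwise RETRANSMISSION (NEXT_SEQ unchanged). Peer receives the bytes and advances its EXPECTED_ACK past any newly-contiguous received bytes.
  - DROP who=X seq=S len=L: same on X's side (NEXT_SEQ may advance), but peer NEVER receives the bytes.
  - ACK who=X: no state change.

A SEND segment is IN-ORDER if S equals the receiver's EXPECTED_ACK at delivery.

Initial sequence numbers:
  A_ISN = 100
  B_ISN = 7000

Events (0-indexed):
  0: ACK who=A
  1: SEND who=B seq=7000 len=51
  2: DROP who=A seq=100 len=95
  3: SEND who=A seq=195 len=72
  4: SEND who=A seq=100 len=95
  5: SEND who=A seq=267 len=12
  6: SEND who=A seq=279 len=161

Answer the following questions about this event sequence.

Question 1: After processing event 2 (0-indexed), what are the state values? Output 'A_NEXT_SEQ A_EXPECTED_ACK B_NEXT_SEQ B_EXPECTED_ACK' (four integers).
After event 0: A_seq=100 A_ack=7000 B_seq=7000 B_ack=100
After event 1: A_seq=100 A_ack=7051 B_seq=7051 B_ack=100
After event 2: A_seq=195 A_ack=7051 B_seq=7051 B_ack=100

195 7051 7051 100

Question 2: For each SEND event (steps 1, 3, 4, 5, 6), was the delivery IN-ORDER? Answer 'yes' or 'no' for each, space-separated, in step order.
Answer: yes no yes yes yes

Derivation:
Step 1: SEND seq=7000 -> in-order
Step 3: SEND seq=195 -> out-of-order
Step 4: SEND seq=100 -> in-order
Step 5: SEND seq=267 -> in-order
Step 6: SEND seq=279 -> in-order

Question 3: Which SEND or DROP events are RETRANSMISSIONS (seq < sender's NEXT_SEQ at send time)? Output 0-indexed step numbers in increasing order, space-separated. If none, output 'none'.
Answer: 4

Derivation:
Step 1: SEND seq=7000 -> fresh
Step 2: DROP seq=100 -> fresh
Step 3: SEND seq=195 -> fresh
Step 4: SEND seq=100 -> retransmit
Step 5: SEND seq=267 -> fresh
Step 6: SEND seq=279 -> fresh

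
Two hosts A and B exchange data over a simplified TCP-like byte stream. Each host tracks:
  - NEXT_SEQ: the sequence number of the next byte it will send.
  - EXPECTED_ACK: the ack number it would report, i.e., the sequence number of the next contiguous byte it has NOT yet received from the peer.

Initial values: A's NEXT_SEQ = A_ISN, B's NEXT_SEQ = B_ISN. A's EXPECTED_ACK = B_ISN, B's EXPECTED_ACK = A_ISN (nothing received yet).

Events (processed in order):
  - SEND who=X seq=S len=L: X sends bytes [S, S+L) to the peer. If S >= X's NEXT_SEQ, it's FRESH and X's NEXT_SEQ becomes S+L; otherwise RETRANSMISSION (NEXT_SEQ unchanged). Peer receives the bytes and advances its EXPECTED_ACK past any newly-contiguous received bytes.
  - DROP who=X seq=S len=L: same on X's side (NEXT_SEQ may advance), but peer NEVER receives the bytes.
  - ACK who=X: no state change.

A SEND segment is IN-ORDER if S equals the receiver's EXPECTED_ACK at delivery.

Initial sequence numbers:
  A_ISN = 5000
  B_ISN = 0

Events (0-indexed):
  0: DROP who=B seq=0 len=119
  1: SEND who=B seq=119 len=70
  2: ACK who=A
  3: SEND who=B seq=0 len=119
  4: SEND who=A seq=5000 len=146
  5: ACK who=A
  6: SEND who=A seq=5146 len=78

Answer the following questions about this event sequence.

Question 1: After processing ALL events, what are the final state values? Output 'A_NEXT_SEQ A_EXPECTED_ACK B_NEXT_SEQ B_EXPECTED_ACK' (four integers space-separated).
Answer: 5224 189 189 5224

Derivation:
After event 0: A_seq=5000 A_ack=0 B_seq=119 B_ack=5000
After event 1: A_seq=5000 A_ack=0 B_seq=189 B_ack=5000
After event 2: A_seq=5000 A_ack=0 B_seq=189 B_ack=5000
After event 3: A_seq=5000 A_ack=189 B_seq=189 B_ack=5000
After event 4: A_seq=5146 A_ack=189 B_seq=189 B_ack=5146
After event 5: A_seq=5146 A_ack=189 B_seq=189 B_ack=5146
After event 6: A_seq=5224 A_ack=189 B_seq=189 B_ack=5224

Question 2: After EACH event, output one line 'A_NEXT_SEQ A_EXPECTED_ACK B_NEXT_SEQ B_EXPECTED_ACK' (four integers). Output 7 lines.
5000 0 119 5000
5000 0 189 5000
5000 0 189 5000
5000 189 189 5000
5146 189 189 5146
5146 189 189 5146
5224 189 189 5224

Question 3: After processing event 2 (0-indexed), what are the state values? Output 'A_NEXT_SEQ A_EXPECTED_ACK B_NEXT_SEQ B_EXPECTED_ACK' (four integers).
After event 0: A_seq=5000 A_ack=0 B_seq=119 B_ack=5000
After event 1: A_seq=5000 A_ack=0 B_seq=189 B_ack=5000
After event 2: A_seq=5000 A_ack=0 B_seq=189 B_ack=5000

5000 0 189 5000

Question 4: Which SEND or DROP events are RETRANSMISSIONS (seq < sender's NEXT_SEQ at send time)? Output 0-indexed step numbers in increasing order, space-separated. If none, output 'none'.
Step 0: DROP seq=0 -> fresh
Step 1: SEND seq=119 -> fresh
Step 3: SEND seq=0 -> retransmit
Step 4: SEND seq=5000 -> fresh
Step 6: SEND seq=5146 -> fresh

Answer: 3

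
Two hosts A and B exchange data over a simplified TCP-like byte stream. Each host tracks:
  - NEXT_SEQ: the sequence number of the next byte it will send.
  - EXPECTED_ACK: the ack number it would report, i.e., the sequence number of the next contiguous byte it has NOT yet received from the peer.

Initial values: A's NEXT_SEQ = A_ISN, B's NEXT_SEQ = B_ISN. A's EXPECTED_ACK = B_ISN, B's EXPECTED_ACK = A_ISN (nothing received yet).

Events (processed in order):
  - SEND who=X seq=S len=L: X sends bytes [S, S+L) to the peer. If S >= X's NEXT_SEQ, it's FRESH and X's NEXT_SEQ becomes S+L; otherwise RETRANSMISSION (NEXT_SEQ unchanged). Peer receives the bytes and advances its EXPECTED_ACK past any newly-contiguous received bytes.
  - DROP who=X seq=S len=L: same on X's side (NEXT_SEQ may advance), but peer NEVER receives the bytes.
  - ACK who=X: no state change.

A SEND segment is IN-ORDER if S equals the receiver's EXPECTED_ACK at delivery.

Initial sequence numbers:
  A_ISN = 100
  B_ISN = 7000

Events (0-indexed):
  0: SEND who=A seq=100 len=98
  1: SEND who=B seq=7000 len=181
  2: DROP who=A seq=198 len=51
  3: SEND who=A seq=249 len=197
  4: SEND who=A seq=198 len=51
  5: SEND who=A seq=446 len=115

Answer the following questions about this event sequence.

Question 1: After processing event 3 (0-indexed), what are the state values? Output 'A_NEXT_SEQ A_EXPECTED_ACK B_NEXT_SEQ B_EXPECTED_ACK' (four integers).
After event 0: A_seq=198 A_ack=7000 B_seq=7000 B_ack=198
After event 1: A_seq=198 A_ack=7181 B_seq=7181 B_ack=198
After event 2: A_seq=249 A_ack=7181 B_seq=7181 B_ack=198
After event 3: A_seq=446 A_ack=7181 B_seq=7181 B_ack=198

446 7181 7181 198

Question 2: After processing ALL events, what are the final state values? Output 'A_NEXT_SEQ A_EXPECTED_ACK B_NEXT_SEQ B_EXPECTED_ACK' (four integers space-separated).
After event 0: A_seq=198 A_ack=7000 B_seq=7000 B_ack=198
After event 1: A_seq=198 A_ack=7181 B_seq=7181 B_ack=198
After event 2: A_seq=249 A_ack=7181 B_seq=7181 B_ack=198
After event 3: A_seq=446 A_ack=7181 B_seq=7181 B_ack=198
After event 4: A_seq=446 A_ack=7181 B_seq=7181 B_ack=446
After event 5: A_seq=561 A_ack=7181 B_seq=7181 B_ack=561

Answer: 561 7181 7181 561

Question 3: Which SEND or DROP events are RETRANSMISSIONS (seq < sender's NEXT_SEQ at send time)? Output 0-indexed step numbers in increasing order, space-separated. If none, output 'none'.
Step 0: SEND seq=100 -> fresh
Step 1: SEND seq=7000 -> fresh
Step 2: DROP seq=198 -> fresh
Step 3: SEND seq=249 -> fresh
Step 4: SEND seq=198 -> retransmit
Step 5: SEND seq=446 -> fresh

Answer: 4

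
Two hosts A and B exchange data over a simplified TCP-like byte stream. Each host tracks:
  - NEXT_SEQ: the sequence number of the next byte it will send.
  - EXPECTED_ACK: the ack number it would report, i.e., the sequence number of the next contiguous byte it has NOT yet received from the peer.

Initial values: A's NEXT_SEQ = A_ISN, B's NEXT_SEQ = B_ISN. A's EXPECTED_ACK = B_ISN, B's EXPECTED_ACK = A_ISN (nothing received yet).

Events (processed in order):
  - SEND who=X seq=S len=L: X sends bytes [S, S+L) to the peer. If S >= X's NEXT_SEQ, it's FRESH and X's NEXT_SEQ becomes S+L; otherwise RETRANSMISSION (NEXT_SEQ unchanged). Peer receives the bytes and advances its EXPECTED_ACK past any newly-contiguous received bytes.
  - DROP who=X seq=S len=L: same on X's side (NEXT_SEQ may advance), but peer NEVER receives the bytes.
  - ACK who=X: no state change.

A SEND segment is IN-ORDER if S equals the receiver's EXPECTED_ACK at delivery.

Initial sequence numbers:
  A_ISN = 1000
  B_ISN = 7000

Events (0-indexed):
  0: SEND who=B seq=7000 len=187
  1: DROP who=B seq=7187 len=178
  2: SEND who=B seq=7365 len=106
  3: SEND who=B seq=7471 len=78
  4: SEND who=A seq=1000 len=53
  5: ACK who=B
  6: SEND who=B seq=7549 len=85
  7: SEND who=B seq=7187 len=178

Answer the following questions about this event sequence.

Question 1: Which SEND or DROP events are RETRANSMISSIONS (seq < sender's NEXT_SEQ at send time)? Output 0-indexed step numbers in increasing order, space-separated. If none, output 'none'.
Answer: 7

Derivation:
Step 0: SEND seq=7000 -> fresh
Step 1: DROP seq=7187 -> fresh
Step 2: SEND seq=7365 -> fresh
Step 3: SEND seq=7471 -> fresh
Step 4: SEND seq=1000 -> fresh
Step 6: SEND seq=7549 -> fresh
Step 7: SEND seq=7187 -> retransmit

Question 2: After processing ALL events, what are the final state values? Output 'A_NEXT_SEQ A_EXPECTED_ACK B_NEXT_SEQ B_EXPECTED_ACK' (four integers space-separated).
Answer: 1053 7634 7634 1053

Derivation:
After event 0: A_seq=1000 A_ack=7187 B_seq=7187 B_ack=1000
After event 1: A_seq=1000 A_ack=7187 B_seq=7365 B_ack=1000
After event 2: A_seq=1000 A_ack=7187 B_seq=7471 B_ack=1000
After event 3: A_seq=1000 A_ack=7187 B_seq=7549 B_ack=1000
After event 4: A_seq=1053 A_ack=7187 B_seq=7549 B_ack=1053
After event 5: A_seq=1053 A_ack=7187 B_seq=7549 B_ack=1053
After event 6: A_seq=1053 A_ack=7187 B_seq=7634 B_ack=1053
After event 7: A_seq=1053 A_ack=7634 B_seq=7634 B_ack=1053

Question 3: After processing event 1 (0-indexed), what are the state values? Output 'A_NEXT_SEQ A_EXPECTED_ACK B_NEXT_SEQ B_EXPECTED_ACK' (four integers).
After event 0: A_seq=1000 A_ack=7187 B_seq=7187 B_ack=1000
After event 1: A_seq=1000 A_ack=7187 B_seq=7365 B_ack=1000

1000 7187 7365 1000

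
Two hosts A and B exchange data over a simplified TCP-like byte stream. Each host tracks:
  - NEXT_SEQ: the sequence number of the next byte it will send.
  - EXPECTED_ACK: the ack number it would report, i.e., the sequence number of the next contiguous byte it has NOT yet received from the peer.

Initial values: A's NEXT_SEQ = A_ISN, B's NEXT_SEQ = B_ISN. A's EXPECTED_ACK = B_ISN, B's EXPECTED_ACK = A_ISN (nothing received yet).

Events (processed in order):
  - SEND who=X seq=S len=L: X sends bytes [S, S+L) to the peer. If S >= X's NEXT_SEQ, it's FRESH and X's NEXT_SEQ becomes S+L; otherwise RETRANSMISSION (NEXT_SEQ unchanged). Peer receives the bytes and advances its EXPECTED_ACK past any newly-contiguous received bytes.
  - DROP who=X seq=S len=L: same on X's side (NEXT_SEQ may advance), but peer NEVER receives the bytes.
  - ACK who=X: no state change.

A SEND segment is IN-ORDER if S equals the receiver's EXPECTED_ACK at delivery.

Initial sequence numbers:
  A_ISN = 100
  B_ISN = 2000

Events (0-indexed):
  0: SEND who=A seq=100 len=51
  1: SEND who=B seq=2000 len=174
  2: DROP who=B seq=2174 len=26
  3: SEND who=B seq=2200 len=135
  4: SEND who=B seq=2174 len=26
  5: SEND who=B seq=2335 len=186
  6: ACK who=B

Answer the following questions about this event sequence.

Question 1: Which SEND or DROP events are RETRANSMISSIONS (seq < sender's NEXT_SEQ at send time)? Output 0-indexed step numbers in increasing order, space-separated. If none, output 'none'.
Answer: 4

Derivation:
Step 0: SEND seq=100 -> fresh
Step 1: SEND seq=2000 -> fresh
Step 2: DROP seq=2174 -> fresh
Step 3: SEND seq=2200 -> fresh
Step 4: SEND seq=2174 -> retransmit
Step 5: SEND seq=2335 -> fresh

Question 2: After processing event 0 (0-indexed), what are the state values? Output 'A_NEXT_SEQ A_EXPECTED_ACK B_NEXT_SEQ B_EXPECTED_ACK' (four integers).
After event 0: A_seq=151 A_ack=2000 B_seq=2000 B_ack=151

151 2000 2000 151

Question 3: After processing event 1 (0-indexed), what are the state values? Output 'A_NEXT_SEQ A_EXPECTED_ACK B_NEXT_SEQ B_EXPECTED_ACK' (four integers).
After event 0: A_seq=151 A_ack=2000 B_seq=2000 B_ack=151
After event 1: A_seq=151 A_ack=2174 B_seq=2174 B_ack=151

151 2174 2174 151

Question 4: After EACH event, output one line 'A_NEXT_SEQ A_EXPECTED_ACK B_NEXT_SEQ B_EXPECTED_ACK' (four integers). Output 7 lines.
151 2000 2000 151
151 2174 2174 151
151 2174 2200 151
151 2174 2335 151
151 2335 2335 151
151 2521 2521 151
151 2521 2521 151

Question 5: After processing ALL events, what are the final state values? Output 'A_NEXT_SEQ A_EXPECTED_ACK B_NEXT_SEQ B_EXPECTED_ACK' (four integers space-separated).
After event 0: A_seq=151 A_ack=2000 B_seq=2000 B_ack=151
After event 1: A_seq=151 A_ack=2174 B_seq=2174 B_ack=151
After event 2: A_seq=151 A_ack=2174 B_seq=2200 B_ack=151
After event 3: A_seq=151 A_ack=2174 B_seq=2335 B_ack=151
After event 4: A_seq=151 A_ack=2335 B_seq=2335 B_ack=151
After event 5: A_seq=151 A_ack=2521 B_seq=2521 B_ack=151
After event 6: A_seq=151 A_ack=2521 B_seq=2521 B_ack=151

Answer: 151 2521 2521 151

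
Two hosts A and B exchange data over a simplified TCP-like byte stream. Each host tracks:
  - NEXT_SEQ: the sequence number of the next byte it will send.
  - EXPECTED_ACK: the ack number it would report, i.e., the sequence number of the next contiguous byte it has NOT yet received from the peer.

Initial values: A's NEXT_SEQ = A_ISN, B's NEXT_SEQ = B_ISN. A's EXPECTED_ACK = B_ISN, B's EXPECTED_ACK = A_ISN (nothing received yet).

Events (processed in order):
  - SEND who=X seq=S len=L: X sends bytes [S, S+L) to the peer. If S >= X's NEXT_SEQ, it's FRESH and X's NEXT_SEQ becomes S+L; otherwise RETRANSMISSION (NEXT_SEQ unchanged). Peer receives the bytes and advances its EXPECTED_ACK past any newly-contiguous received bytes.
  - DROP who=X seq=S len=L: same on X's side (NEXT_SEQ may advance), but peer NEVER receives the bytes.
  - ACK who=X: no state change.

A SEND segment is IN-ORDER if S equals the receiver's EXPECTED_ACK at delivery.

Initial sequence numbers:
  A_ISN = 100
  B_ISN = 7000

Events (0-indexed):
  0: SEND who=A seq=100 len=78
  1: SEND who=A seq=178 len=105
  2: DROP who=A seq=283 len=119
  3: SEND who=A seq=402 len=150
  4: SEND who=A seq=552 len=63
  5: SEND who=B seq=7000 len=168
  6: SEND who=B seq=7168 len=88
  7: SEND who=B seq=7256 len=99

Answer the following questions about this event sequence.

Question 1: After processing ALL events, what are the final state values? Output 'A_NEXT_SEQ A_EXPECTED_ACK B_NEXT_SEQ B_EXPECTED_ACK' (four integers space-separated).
After event 0: A_seq=178 A_ack=7000 B_seq=7000 B_ack=178
After event 1: A_seq=283 A_ack=7000 B_seq=7000 B_ack=283
After event 2: A_seq=402 A_ack=7000 B_seq=7000 B_ack=283
After event 3: A_seq=552 A_ack=7000 B_seq=7000 B_ack=283
After event 4: A_seq=615 A_ack=7000 B_seq=7000 B_ack=283
After event 5: A_seq=615 A_ack=7168 B_seq=7168 B_ack=283
After event 6: A_seq=615 A_ack=7256 B_seq=7256 B_ack=283
After event 7: A_seq=615 A_ack=7355 B_seq=7355 B_ack=283

Answer: 615 7355 7355 283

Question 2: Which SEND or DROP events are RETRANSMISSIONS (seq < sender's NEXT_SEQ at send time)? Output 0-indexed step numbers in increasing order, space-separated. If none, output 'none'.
Step 0: SEND seq=100 -> fresh
Step 1: SEND seq=178 -> fresh
Step 2: DROP seq=283 -> fresh
Step 3: SEND seq=402 -> fresh
Step 4: SEND seq=552 -> fresh
Step 5: SEND seq=7000 -> fresh
Step 6: SEND seq=7168 -> fresh
Step 7: SEND seq=7256 -> fresh

Answer: none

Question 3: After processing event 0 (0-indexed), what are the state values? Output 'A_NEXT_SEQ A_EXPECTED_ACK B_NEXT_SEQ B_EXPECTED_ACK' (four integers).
After event 0: A_seq=178 A_ack=7000 B_seq=7000 B_ack=178

178 7000 7000 178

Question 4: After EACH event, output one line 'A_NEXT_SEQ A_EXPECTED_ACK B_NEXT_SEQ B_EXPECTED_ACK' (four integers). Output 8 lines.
178 7000 7000 178
283 7000 7000 283
402 7000 7000 283
552 7000 7000 283
615 7000 7000 283
615 7168 7168 283
615 7256 7256 283
615 7355 7355 283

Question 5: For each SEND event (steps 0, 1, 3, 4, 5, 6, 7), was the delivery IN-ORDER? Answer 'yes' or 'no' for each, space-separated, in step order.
Step 0: SEND seq=100 -> in-order
Step 1: SEND seq=178 -> in-order
Step 3: SEND seq=402 -> out-of-order
Step 4: SEND seq=552 -> out-of-order
Step 5: SEND seq=7000 -> in-order
Step 6: SEND seq=7168 -> in-order
Step 7: SEND seq=7256 -> in-order

Answer: yes yes no no yes yes yes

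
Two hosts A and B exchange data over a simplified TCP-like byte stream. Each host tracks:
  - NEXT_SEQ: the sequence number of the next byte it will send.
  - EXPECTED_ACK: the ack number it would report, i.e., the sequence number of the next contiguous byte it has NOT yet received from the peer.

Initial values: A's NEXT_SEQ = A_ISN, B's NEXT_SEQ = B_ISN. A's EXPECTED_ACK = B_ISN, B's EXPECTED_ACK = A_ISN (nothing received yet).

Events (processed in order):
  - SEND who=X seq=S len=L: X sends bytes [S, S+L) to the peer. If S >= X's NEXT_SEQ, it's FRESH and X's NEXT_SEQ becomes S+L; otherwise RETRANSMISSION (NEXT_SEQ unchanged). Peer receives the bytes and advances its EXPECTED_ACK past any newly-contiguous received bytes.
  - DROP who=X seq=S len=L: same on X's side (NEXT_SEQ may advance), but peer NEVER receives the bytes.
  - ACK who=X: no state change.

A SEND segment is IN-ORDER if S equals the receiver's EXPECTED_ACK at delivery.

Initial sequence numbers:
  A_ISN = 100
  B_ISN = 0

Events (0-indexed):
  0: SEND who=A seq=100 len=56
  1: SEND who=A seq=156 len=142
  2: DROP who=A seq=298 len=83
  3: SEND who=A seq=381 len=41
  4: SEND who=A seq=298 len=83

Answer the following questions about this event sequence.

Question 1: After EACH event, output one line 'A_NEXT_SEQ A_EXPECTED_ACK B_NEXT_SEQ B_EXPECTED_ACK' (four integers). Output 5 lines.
156 0 0 156
298 0 0 298
381 0 0 298
422 0 0 298
422 0 0 422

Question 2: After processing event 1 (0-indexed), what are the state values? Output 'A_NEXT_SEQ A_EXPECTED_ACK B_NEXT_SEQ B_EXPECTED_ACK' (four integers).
After event 0: A_seq=156 A_ack=0 B_seq=0 B_ack=156
After event 1: A_seq=298 A_ack=0 B_seq=0 B_ack=298

298 0 0 298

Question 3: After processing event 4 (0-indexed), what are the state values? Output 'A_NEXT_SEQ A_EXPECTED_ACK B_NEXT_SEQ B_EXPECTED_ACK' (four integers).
After event 0: A_seq=156 A_ack=0 B_seq=0 B_ack=156
After event 1: A_seq=298 A_ack=0 B_seq=0 B_ack=298
After event 2: A_seq=381 A_ack=0 B_seq=0 B_ack=298
After event 3: A_seq=422 A_ack=0 B_seq=0 B_ack=298
After event 4: A_seq=422 A_ack=0 B_seq=0 B_ack=422

422 0 0 422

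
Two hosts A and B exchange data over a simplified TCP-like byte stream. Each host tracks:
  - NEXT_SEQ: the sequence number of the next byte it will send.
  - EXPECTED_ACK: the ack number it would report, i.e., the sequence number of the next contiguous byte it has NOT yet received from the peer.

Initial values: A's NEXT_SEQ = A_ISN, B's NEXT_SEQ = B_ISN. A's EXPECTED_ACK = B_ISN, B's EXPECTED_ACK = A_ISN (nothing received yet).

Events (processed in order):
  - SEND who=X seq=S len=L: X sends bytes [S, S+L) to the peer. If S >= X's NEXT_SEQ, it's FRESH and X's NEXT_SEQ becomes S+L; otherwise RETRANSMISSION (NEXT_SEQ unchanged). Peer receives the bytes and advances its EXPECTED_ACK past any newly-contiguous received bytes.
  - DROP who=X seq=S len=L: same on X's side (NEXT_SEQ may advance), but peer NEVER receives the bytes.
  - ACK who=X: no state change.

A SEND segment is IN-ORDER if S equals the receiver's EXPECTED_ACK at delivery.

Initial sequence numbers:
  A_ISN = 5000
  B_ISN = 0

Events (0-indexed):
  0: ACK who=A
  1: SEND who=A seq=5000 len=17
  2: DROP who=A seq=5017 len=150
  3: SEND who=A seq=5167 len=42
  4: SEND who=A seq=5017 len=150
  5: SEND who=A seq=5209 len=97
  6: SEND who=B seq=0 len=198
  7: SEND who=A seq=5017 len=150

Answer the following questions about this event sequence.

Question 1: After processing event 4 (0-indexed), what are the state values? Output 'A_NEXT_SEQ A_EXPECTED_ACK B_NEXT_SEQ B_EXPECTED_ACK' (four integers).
After event 0: A_seq=5000 A_ack=0 B_seq=0 B_ack=5000
After event 1: A_seq=5017 A_ack=0 B_seq=0 B_ack=5017
After event 2: A_seq=5167 A_ack=0 B_seq=0 B_ack=5017
After event 3: A_seq=5209 A_ack=0 B_seq=0 B_ack=5017
After event 4: A_seq=5209 A_ack=0 B_seq=0 B_ack=5209

5209 0 0 5209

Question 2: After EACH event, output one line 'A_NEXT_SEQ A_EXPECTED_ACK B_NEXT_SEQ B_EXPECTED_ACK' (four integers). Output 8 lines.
5000 0 0 5000
5017 0 0 5017
5167 0 0 5017
5209 0 0 5017
5209 0 0 5209
5306 0 0 5306
5306 198 198 5306
5306 198 198 5306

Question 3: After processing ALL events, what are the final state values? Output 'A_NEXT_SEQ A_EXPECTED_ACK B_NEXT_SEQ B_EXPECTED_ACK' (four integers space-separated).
After event 0: A_seq=5000 A_ack=0 B_seq=0 B_ack=5000
After event 1: A_seq=5017 A_ack=0 B_seq=0 B_ack=5017
After event 2: A_seq=5167 A_ack=0 B_seq=0 B_ack=5017
After event 3: A_seq=5209 A_ack=0 B_seq=0 B_ack=5017
After event 4: A_seq=5209 A_ack=0 B_seq=0 B_ack=5209
After event 5: A_seq=5306 A_ack=0 B_seq=0 B_ack=5306
After event 6: A_seq=5306 A_ack=198 B_seq=198 B_ack=5306
After event 7: A_seq=5306 A_ack=198 B_seq=198 B_ack=5306

Answer: 5306 198 198 5306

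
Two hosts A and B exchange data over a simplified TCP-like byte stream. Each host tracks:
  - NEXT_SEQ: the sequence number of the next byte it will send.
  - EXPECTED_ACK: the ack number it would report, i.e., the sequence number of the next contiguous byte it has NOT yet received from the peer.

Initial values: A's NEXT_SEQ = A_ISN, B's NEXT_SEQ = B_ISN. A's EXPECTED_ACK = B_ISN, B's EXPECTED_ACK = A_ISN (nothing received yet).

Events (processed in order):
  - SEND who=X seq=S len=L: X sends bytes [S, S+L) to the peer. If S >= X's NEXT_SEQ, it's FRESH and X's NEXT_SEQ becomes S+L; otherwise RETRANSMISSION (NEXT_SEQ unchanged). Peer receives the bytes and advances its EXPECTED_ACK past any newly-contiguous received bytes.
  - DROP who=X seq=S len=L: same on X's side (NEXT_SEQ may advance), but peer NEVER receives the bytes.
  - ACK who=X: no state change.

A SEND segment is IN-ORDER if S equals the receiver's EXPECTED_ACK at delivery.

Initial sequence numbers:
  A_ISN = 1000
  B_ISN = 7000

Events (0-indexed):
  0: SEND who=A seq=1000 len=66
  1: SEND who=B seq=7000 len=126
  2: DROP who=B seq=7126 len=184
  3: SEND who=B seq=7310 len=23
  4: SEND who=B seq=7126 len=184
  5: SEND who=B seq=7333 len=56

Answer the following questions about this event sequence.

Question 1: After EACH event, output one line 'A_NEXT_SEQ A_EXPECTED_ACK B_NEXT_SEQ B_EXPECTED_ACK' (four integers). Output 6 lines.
1066 7000 7000 1066
1066 7126 7126 1066
1066 7126 7310 1066
1066 7126 7333 1066
1066 7333 7333 1066
1066 7389 7389 1066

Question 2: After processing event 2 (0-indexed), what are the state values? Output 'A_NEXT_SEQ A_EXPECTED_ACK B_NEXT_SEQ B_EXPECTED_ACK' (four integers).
After event 0: A_seq=1066 A_ack=7000 B_seq=7000 B_ack=1066
After event 1: A_seq=1066 A_ack=7126 B_seq=7126 B_ack=1066
After event 2: A_seq=1066 A_ack=7126 B_seq=7310 B_ack=1066

1066 7126 7310 1066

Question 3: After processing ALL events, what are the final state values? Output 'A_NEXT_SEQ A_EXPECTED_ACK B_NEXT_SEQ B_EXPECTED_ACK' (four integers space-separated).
Answer: 1066 7389 7389 1066

Derivation:
After event 0: A_seq=1066 A_ack=7000 B_seq=7000 B_ack=1066
After event 1: A_seq=1066 A_ack=7126 B_seq=7126 B_ack=1066
After event 2: A_seq=1066 A_ack=7126 B_seq=7310 B_ack=1066
After event 3: A_seq=1066 A_ack=7126 B_seq=7333 B_ack=1066
After event 4: A_seq=1066 A_ack=7333 B_seq=7333 B_ack=1066
After event 5: A_seq=1066 A_ack=7389 B_seq=7389 B_ack=1066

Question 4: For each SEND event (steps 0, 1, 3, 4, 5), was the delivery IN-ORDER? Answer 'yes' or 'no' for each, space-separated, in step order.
Answer: yes yes no yes yes

Derivation:
Step 0: SEND seq=1000 -> in-order
Step 1: SEND seq=7000 -> in-order
Step 3: SEND seq=7310 -> out-of-order
Step 4: SEND seq=7126 -> in-order
Step 5: SEND seq=7333 -> in-order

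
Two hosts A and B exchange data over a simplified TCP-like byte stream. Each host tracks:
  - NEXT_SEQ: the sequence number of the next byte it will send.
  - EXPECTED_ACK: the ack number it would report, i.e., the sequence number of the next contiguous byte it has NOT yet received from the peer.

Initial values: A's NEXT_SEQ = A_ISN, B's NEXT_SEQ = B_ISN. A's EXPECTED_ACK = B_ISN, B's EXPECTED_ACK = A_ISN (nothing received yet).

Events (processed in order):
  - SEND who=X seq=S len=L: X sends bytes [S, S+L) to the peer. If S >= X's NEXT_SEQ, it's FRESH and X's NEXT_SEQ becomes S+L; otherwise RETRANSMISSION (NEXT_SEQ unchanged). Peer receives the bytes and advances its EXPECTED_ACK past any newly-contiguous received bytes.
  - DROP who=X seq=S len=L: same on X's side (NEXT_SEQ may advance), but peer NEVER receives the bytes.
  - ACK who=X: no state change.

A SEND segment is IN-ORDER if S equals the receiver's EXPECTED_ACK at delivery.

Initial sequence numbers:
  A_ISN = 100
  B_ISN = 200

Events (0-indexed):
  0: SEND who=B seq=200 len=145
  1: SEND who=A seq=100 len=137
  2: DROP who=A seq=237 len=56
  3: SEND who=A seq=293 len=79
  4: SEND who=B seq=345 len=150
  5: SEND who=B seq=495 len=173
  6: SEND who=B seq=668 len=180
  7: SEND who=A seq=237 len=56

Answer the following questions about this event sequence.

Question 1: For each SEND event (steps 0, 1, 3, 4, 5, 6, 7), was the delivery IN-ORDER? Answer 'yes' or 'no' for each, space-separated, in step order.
Answer: yes yes no yes yes yes yes

Derivation:
Step 0: SEND seq=200 -> in-order
Step 1: SEND seq=100 -> in-order
Step 3: SEND seq=293 -> out-of-order
Step 4: SEND seq=345 -> in-order
Step 5: SEND seq=495 -> in-order
Step 6: SEND seq=668 -> in-order
Step 7: SEND seq=237 -> in-order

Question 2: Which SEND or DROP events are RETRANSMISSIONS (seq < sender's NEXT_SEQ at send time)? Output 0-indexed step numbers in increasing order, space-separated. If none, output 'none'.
Step 0: SEND seq=200 -> fresh
Step 1: SEND seq=100 -> fresh
Step 2: DROP seq=237 -> fresh
Step 3: SEND seq=293 -> fresh
Step 4: SEND seq=345 -> fresh
Step 5: SEND seq=495 -> fresh
Step 6: SEND seq=668 -> fresh
Step 7: SEND seq=237 -> retransmit

Answer: 7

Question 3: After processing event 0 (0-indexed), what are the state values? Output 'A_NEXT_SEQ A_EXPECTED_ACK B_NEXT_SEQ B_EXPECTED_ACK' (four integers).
After event 0: A_seq=100 A_ack=345 B_seq=345 B_ack=100

100 345 345 100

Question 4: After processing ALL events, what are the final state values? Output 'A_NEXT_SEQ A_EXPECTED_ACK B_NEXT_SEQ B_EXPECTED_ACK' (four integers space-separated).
After event 0: A_seq=100 A_ack=345 B_seq=345 B_ack=100
After event 1: A_seq=237 A_ack=345 B_seq=345 B_ack=237
After event 2: A_seq=293 A_ack=345 B_seq=345 B_ack=237
After event 3: A_seq=372 A_ack=345 B_seq=345 B_ack=237
After event 4: A_seq=372 A_ack=495 B_seq=495 B_ack=237
After event 5: A_seq=372 A_ack=668 B_seq=668 B_ack=237
After event 6: A_seq=372 A_ack=848 B_seq=848 B_ack=237
After event 7: A_seq=372 A_ack=848 B_seq=848 B_ack=372

Answer: 372 848 848 372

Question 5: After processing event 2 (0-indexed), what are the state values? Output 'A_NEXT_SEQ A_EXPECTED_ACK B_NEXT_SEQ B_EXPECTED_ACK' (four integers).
After event 0: A_seq=100 A_ack=345 B_seq=345 B_ack=100
After event 1: A_seq=237 A_ack=345 B_seq=345 B_ack=237
After event 2: A_seq=293 A_ack=345 B_seq=345 B_ack=237

293 345 345 237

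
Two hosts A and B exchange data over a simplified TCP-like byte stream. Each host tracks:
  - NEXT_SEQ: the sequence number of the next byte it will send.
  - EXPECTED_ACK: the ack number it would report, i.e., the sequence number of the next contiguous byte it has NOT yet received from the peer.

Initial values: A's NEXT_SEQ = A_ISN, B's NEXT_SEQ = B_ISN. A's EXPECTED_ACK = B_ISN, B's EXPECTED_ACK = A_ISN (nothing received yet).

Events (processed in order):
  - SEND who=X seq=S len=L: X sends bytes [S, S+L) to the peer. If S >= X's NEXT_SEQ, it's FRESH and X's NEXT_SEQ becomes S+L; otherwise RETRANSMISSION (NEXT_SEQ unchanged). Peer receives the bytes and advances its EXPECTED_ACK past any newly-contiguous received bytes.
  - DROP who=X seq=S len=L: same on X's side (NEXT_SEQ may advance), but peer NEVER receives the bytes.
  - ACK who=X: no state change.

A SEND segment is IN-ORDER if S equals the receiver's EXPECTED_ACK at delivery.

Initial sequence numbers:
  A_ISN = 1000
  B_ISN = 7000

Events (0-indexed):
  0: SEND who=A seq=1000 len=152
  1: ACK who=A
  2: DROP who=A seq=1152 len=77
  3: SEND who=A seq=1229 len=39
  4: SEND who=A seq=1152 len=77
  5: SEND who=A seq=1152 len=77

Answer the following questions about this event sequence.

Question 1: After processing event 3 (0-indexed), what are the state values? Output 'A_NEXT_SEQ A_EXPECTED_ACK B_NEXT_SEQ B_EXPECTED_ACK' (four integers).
After event 0: A_seq=1152 A_ack=7000 B_seq=7000 B_ack=1152
After event 1: A_seq=1152 A_ack=7000 B_seq=7000 B_ack=1152
After event 2: A_seq=1229 A_ack=7000 B_seq=7000 B_ack=1152
After event 3: A_seq=1268 A_ack=7000 B_seq=7000 B_ack=1152

1268 7000 7000 1152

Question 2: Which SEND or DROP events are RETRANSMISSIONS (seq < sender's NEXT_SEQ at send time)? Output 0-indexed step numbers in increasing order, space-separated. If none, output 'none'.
Step 0: SEND seq=1000 -> fresh
Step 2: DROP seq=1152 -> fresh
Step 3: SEND seq=1229 -> fresh
Step 4: SEND seq=1152 -> retransmit
Step 5: SEND seq=1152 -> retransmit

Answer: 4 5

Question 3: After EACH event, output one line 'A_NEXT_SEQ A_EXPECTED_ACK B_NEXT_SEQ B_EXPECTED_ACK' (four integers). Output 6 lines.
1152 7000 7000 1152
1152 7000 7000 1152
1229 7000 7000 1152
1268 7000 7000 1152
1268 7000 7000 1268
1268 7000 7000 1268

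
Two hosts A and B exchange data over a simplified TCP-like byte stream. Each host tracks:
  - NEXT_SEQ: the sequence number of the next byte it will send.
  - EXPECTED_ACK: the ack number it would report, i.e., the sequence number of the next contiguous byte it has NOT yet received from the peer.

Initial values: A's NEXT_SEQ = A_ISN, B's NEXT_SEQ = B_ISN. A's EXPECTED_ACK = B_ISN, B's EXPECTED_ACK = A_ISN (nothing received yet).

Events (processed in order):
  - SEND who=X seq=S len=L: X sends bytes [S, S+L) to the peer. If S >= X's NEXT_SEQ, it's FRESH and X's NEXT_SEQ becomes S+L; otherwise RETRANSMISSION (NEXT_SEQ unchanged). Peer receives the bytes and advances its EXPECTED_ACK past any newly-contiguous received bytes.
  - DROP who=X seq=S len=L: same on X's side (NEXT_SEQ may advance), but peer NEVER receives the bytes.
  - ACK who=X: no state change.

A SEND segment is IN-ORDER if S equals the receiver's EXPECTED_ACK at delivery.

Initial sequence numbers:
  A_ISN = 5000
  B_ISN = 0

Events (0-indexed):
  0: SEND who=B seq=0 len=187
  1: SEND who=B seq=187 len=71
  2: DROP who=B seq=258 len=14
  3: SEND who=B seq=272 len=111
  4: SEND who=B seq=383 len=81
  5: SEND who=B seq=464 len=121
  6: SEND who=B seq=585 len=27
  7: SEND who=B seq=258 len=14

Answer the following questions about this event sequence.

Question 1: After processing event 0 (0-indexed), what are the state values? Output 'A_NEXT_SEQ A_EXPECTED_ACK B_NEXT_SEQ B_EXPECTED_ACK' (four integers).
After event 0: A_seq=5000 A_ack=187 B_seq=187 B_ack=5000

5000 187 187 5000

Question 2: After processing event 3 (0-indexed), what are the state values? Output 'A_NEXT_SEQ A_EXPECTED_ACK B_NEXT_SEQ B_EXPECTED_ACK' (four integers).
After event 0: A_seq=5000 A_ack=187 B_seq=187 B_ack=5000
After event 1: A_seq=5000 A_ack=258 B_seq=258 B_ack=5000
After event 2: A_seq=5000 A_ack=258 B_seq=272 B_ack=5000
After event 3: A_seq=5000 A_ack=258 B_seq=383 B_ack=5000

5000 258 383 5000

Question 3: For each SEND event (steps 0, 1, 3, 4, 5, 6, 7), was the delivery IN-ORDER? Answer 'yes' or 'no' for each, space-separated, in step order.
Step 0: SEND seq=0 -> in-order
Step 1: SEND seq=187 -> in-order
Step 3: SEND seq=272 -> out-of-order
Step 4: SEND seq=383 -> out-of-order
Step 5: SEND seq=464 -> out-of-order
Step 6: SEND seq=585 -> out-of-order
Step 7: SEND seq=258 -> in-order

Answer: yes yes no no no no yes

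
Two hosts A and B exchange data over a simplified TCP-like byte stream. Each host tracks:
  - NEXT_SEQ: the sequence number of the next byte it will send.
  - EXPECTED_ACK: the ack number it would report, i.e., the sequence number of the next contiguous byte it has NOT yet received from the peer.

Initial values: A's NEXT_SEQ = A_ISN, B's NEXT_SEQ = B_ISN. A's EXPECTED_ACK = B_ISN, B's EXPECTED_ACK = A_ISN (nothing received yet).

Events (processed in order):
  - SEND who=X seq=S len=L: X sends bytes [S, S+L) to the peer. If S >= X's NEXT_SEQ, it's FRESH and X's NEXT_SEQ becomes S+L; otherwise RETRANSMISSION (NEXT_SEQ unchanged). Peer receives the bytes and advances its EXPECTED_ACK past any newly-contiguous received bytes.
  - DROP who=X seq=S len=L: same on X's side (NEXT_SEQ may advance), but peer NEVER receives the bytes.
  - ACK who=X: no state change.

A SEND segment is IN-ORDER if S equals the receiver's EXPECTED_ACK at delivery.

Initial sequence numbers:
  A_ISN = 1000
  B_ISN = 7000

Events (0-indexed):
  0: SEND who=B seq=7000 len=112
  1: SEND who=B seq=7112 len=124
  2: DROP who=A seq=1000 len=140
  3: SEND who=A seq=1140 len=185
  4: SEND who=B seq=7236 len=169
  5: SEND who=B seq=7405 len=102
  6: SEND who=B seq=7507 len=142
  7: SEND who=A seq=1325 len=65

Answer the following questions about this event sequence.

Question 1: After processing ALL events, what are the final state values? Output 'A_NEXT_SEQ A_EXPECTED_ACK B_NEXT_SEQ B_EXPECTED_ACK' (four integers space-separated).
After event 0: A_seq=1000 A_ack=7112 B_seq=7112 B_ack=1000
After event 1: A_seq=1000 A_ack=7236 B_seq=7236 B_ack=1000
After event 2: A_seq=1140 A_ack=7236 B_seq=7236 B_ack=1000
After event 3: A_seq=1325 A_ack=7236 B_seq=7236 B_ack=1000
After event 4: A_seq=1325 A_ack=7405 B_seq=7405 B_ack=1000
After event 5: A_seq=1325 A_ack=7507 B_seq=7507 B_ack=1000
After event 6: A_seq=1325 A_ack=7649 B_seq=7649 B_ack=1000
After event 7: A_seq=1390 A_ack=7649 B_seq=7649 B_ack=1000

Answer: 1390 7649 7649 1000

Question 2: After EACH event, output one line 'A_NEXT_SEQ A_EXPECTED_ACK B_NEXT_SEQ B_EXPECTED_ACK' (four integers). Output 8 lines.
1000 7112 7112 1000
1000 7236 7236 1000
1140 7236 7236 1000
1325 7236 7236 1000
1325 7405 7405 1000
1325 7507 7507 1000
1325 7649 7649 1000
1390 7649 7649 1000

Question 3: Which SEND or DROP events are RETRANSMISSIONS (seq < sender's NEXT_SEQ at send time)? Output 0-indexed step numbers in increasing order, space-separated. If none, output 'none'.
Answer: none

Derivation:
Step 0: SEND seq=7000 -> fresh
Step 1: SEND seq=7112 -> fresh
Step 2: DROP seq=1000 -> fresh
Step 3: SEND seq=1140 -> fresh
Step 4: SEND seq=7236 -> fresh
Step 5: SEND seq=7405 -> fresh
Step 6: SEND seq=7507 -> fresh
Step 7: SEND seq=1325 -> fresh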